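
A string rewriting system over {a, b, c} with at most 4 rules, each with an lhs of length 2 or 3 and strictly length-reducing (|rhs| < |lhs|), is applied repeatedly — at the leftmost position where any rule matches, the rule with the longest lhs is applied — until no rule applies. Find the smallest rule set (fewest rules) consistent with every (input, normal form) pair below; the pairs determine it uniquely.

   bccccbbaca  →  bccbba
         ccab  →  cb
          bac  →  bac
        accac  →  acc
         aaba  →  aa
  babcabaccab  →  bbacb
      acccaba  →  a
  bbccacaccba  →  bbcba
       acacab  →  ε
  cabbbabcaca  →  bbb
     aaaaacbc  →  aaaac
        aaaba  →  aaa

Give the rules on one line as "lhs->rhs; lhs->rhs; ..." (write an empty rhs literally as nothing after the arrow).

  | bccccbbaca => bccbbaca => bccbba
  | ccab => cb
  | bac
  | accac => acc

ab->; ca->; cbc->bc; ccc->c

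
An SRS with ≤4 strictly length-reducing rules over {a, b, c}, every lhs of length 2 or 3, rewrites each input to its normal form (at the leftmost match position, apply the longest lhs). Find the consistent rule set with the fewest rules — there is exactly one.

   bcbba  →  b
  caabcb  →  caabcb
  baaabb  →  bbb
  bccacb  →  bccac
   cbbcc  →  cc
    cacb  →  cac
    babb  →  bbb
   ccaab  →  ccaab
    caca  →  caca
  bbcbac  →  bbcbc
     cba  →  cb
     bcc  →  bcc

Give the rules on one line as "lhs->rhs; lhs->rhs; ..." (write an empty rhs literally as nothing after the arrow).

  | bcbba => ba => b
  | caabcb
  | baaabb => baabb => babb => bbb
  | bccacb => bccac

acb->ac; ba->b; cbb->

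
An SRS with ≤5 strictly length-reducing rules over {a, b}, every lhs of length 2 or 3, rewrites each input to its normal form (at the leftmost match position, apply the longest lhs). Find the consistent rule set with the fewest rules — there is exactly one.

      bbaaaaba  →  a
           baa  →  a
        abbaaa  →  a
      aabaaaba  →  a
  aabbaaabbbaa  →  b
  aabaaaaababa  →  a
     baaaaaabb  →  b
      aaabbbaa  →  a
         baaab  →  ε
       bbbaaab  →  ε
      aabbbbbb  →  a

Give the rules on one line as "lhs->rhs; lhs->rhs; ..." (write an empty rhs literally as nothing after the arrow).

  | bbaaaaba => aaaaba => baba => aba => aa => a
  | baa => aa => a
  | abbaaa => aaaa => ba => a
  | aabaaaba => abaaaba => aaaaba => baba => aba => aa => a

aa->a; aaa->b; ba->a; bb->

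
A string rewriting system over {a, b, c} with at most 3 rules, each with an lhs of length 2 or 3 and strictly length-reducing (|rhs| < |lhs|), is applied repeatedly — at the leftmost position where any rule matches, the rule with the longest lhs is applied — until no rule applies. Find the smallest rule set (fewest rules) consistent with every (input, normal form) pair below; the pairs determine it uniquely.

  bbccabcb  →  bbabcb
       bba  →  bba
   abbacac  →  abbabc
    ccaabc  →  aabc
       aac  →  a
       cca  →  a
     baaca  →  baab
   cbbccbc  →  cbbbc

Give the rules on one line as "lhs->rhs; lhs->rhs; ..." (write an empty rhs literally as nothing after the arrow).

  | bbccabcb => bbabcb
  | bba
  | abbacac => abbabc
  | ccaabc => aabc

ac->; aca->ab; cc->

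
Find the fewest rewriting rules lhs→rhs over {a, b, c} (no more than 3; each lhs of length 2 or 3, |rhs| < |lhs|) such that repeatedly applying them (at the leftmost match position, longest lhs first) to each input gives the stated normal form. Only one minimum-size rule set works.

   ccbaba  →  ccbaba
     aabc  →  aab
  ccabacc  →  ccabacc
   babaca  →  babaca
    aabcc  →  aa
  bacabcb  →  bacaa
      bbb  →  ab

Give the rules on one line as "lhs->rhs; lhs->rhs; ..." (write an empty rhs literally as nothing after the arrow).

bb->a; bc->b; bcc->

  | ccbaba
  | aabc => aab
  | ccabacc
  | babaca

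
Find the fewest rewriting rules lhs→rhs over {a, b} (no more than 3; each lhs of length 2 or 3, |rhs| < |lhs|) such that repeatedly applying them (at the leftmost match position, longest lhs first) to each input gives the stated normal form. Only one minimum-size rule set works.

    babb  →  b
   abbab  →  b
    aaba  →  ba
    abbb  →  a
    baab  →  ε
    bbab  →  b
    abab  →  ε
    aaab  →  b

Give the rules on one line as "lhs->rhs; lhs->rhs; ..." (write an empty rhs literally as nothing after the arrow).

  | babb => b
  | abbab => bbab => b
  | aaba => aba => ba
  | abbb => bbb => a

ab->b; bab->; bbb->a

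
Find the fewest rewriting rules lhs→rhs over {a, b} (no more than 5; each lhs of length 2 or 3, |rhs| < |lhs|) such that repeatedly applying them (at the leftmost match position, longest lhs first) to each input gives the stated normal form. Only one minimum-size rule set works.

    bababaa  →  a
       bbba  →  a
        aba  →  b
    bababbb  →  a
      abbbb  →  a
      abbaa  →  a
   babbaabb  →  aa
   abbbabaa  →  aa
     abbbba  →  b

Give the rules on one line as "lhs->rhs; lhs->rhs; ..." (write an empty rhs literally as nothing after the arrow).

  | bababaa => abaa => ba => a
  | bbba => bba => ba => a
  | aba => b
  | bababbb => abbb => abb => ab => a

ab->a; aba->b; ba->a; bab->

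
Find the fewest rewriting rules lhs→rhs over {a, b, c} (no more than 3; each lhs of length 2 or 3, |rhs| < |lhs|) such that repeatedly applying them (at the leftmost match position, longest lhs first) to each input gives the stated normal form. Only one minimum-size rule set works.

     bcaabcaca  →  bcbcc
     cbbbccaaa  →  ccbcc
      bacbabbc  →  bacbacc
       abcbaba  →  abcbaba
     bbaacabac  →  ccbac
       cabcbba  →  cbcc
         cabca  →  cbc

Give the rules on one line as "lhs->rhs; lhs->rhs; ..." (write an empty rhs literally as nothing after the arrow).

  | bcaabcaca => bcabcaca => bcbcaca => bcbcca => bcbcc
  | cbbbccaaa => ccbccaaa => ccbccaa => ccbcca => ccbcc
  | bacbabbc => bacbacc
  | abcbaba

bb->c; ca->c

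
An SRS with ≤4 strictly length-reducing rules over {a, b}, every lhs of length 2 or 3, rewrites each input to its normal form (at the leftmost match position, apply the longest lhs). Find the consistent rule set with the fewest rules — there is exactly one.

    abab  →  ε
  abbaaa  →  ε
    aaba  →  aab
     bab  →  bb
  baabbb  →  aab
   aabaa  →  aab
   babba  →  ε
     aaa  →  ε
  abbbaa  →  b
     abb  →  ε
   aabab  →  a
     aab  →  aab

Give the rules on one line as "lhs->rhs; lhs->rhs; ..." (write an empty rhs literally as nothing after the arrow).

  | abab => abb => ε
  | abbaaa => aaa => ε
  | aaba => aab
  | bab => bb

aaa->; abb->; ba->b; bbb->aa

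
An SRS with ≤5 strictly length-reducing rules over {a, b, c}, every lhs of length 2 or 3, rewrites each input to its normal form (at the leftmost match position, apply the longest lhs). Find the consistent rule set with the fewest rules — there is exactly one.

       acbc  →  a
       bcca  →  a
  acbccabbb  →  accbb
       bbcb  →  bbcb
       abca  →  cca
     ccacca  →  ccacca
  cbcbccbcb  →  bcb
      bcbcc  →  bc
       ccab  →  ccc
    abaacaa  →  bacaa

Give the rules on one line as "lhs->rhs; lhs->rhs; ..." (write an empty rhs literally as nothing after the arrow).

  | acbc => a
  | bcca => a
  | acbccabbb => acabbb => accbb
  | bbcb

ab->c; aba->b; bcc->; cbc->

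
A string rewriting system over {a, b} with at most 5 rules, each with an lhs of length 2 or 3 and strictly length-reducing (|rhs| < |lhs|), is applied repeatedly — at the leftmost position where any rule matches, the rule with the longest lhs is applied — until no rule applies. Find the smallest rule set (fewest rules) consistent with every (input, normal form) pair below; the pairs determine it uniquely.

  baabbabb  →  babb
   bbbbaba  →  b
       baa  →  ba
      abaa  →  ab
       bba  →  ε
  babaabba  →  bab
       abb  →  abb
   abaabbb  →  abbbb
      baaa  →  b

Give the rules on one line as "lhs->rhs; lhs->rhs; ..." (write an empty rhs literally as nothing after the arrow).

aa->a; aaa->; aba->ab; bba->

  | baabbabb => babbabb => babb
  | bbbbaba => bbba => b
  | baa => ba
  | abaa => aba => ab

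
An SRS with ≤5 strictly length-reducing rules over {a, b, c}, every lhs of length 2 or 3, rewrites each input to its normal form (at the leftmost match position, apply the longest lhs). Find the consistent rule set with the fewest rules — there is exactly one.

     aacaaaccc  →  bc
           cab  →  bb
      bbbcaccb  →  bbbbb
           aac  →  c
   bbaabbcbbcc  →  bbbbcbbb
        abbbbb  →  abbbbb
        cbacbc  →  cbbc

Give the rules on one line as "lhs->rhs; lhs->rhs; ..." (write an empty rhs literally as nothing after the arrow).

aa->; ac->; cab->bb; cc->b

  | aacaaaccc => caaaccc => caccc => ccc => bc
  | cab => bb
  | bbbcaccb => bbbccb => bbbbb
  | aac => c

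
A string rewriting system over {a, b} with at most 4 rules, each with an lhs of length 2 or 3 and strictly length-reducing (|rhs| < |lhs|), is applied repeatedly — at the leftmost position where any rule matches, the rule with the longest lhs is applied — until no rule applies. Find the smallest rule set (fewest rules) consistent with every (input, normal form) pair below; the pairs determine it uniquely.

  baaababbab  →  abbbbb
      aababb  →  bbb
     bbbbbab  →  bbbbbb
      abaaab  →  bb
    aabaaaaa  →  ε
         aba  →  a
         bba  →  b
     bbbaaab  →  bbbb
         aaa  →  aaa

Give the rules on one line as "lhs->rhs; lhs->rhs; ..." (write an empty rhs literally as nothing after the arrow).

  | baaababbab => abababbab => abbabbab => abbbbab => abbbbb
  | aababb => babb => bbb
  | bbbbbab => bbbbbb
  | abaaab => aabab => bab => bb

aab->b; ba->; baa->ab; bab->bb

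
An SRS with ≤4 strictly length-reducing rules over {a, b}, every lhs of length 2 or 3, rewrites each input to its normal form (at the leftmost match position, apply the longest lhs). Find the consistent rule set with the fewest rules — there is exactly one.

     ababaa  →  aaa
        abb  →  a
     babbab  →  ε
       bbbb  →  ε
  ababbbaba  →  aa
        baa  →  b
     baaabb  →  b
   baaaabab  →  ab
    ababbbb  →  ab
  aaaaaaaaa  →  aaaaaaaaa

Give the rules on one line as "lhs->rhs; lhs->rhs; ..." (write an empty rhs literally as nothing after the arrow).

  | ababaa => abbaa => aaa
  | abb => a
  | babbab => bbbab => bab => bb => ε
  | bbbb => bb => ε

aab->a; ba->b; bb->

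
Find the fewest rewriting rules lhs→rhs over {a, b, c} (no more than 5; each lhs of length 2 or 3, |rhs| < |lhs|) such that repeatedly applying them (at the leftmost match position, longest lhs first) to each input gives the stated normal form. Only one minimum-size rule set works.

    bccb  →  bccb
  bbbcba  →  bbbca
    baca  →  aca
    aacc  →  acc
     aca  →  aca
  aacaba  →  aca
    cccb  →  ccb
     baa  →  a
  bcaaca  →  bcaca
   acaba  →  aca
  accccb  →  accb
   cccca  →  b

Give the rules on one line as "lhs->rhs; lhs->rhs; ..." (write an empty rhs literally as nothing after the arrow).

aa->a; ba->a; cca->b; ccc->cc

  | bccb
  | bbbcba => bbbca
  | baca => aca
  | aacc => acc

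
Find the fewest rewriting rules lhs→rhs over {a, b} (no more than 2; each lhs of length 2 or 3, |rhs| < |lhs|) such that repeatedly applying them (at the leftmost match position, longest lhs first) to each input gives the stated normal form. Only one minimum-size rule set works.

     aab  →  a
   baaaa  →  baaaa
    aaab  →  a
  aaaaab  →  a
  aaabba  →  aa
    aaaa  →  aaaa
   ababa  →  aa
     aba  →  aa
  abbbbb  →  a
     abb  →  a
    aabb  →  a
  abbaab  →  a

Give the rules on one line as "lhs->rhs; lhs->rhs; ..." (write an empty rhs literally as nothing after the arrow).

aab->ab; ab->a

  | aab => ab => a
  | baaaa
  | aaab => aab => ab => a
  | aaaaab => aaaab => aaab => aab => ab => a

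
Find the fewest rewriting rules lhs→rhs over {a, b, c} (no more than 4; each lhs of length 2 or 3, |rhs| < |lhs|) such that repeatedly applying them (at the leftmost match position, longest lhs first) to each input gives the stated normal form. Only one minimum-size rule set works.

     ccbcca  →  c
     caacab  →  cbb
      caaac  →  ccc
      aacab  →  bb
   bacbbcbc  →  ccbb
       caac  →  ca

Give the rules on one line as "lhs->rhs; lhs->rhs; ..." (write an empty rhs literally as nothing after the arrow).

aa->b; bac->cc; bc->a; cca->c

  | ccbcca => ccaca => cca => c
  | caacab => cbcab => caab => cbb
  | caaac => cbac => ccc
  | aacab => bcab => aab => bb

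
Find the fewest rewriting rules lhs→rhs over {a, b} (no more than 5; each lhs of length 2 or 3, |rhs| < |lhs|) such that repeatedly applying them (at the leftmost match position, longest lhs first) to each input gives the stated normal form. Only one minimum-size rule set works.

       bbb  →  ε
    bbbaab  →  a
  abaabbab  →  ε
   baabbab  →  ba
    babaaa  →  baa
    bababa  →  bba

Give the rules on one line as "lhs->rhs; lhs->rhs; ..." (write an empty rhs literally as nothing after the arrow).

ab->; aba->; abb->; bbb->

  | bbb => ε
  | bbbaab => aab => a
  | abaabbab => abbab => ab => ε
  | baabbab => baab => ba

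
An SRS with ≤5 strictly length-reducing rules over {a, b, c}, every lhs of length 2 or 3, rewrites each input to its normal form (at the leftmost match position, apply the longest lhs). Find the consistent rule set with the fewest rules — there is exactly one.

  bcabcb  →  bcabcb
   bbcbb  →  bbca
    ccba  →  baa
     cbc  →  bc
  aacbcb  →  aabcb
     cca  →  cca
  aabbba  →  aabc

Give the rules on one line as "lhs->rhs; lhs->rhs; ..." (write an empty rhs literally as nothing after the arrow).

  | bcabcb
  | bbcbb => bbca
  | ccba => baa
  | cbc => bc

bba->c; cbb->ca; cbc->bc; ccb->ba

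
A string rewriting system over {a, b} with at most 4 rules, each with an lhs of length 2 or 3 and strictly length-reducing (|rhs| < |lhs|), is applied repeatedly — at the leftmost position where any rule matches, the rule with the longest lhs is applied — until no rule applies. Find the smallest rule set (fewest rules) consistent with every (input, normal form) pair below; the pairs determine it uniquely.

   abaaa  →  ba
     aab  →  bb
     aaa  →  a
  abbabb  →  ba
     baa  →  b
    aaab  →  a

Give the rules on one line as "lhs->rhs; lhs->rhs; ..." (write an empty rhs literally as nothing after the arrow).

aa->; aab->bb; ab->a; aba->ba

  | abaaa => baaa => ba
  | aab => bb
  | aaa => a
  | abbabb => ababb => babb => bab => ba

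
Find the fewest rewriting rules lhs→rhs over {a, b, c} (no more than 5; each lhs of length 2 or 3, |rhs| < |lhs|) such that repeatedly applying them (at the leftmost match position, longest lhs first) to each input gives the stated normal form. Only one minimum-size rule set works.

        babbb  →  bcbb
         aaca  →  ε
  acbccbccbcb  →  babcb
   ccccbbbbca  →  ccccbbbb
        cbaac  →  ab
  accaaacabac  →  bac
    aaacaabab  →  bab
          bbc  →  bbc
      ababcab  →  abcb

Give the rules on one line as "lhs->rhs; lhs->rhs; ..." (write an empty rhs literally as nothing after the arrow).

aa->; abb->cb; ca->; cbc->ab

  | babbb => bcbb
  | aaca => ca => ε
  | acbccbccbcb => aabcbccbcb => bcbccbcb => babcbcb => bababb => babcb
  | ccccbbbbca => ccccbbbb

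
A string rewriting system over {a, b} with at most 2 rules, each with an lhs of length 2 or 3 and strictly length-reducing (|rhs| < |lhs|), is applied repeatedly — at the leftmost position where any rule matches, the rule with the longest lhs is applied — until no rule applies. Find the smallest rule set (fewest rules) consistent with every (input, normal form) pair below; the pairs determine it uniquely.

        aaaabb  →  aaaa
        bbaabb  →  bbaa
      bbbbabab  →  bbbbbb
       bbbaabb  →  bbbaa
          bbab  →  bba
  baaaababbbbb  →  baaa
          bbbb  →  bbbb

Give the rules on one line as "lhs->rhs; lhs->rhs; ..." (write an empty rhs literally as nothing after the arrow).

  | aaaabb => aaaab => aaaa
  | bbaabb => bbaab => bbaa
  | bbbbabab => bbbbbb
  | bbbaabb => bbbaab => bbbaa

ab->a; aba->b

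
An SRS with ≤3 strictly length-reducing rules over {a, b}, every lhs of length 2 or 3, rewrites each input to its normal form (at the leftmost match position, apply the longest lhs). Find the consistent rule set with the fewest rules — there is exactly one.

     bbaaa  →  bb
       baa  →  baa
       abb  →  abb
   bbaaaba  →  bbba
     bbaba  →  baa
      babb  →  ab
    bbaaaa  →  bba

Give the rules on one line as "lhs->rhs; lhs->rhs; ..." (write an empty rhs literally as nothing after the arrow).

aaa->; bab->a

  | bbaaa => bb
  | baa
  | abb
  | bbaaaba => bbba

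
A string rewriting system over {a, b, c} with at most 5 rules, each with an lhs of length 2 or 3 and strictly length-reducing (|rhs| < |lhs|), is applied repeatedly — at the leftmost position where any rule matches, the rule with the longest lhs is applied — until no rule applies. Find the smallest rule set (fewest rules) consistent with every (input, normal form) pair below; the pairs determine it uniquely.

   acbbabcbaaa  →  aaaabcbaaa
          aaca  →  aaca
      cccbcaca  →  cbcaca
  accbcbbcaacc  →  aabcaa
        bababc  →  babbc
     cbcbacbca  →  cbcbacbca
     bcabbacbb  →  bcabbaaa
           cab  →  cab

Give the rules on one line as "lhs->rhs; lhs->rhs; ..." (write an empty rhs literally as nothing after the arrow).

  | acbbabcbaaa => aaaabcbaaa
  | aaca
  | cccbcaca => cbcaca
  | accbcbbcaacc => aabcbbcaacc => aabaacaacc => aabacaacc => aabcaacc => aabcaa

aba->ab; cbb->aa; cc->; ccb->ab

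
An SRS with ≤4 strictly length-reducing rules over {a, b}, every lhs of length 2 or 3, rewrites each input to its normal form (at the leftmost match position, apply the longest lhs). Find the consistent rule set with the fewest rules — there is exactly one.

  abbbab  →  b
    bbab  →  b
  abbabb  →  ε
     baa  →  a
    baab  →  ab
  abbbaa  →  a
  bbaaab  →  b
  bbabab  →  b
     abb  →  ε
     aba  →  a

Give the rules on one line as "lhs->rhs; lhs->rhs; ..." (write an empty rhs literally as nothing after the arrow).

aa->; ba->; bb->a

  | abbbab => aabab => bab => b
  | bbab => aab => b
  | abbabb => aaabb => abb => aa => ε
  | baa => a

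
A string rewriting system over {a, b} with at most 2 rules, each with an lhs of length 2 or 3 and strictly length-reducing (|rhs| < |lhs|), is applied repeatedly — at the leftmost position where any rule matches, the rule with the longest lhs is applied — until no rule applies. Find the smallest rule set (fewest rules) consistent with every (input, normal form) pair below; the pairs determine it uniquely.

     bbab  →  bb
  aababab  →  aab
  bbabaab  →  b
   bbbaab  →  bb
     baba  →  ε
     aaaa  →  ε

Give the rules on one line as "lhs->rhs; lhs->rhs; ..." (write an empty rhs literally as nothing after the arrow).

aaa->b; ba->

  | bbab => bb
  | aababab => aabab => aab
  | bbabaab => bbaab => bab => b
  | bbbaab => bbab => bb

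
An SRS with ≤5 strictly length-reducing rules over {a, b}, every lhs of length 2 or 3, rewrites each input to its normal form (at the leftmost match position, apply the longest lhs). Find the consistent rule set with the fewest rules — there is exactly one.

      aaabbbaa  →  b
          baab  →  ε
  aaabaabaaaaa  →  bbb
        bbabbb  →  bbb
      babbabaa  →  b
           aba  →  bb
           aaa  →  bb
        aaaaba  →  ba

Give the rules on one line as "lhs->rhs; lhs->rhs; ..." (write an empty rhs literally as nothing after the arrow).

aaa->bb; aab->ba; aba->bb; bba->

  | aaabbbaa => bbbbbaa => bbba => b
  | baab => bba => ε
  | aaabaabaaaaa => bbbaabaaaaa => babaaaaa => bbbaaaa => baaa => bbb
  | bbabbb => bbb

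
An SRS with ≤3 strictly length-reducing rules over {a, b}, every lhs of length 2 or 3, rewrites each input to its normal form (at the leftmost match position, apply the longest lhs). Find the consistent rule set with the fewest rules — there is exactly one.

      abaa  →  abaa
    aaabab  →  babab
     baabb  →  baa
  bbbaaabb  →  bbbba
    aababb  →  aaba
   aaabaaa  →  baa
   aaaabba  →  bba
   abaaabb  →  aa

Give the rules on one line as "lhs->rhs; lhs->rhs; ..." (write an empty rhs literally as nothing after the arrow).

aaa->ba; abb->a

  | abaa
  | aaabab => babab
  | baabb => baa
  | bbbaaabb => bbbbabb => bbbba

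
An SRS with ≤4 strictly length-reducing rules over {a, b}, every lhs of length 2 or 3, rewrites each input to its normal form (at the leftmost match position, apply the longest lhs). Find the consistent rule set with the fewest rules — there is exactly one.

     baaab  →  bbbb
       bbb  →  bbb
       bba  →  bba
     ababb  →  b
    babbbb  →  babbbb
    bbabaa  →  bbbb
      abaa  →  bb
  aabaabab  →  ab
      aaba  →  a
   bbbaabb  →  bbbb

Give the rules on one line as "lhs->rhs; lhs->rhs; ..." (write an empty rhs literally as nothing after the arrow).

aaa->bb; aab->; aba->aa

  | baaab => bbbb
  | bbb
  | bba
  | ababb => aabb => b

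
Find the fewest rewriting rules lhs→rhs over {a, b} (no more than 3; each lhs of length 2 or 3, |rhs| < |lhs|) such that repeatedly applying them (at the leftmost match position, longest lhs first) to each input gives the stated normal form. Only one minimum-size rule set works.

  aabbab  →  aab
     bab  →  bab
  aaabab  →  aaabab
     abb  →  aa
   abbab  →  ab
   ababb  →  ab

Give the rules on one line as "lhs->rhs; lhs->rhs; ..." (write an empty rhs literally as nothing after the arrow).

baa->b; bb->a; bba->

  | aabbab => aab
  | bab
  | aaabab
  | abb => aa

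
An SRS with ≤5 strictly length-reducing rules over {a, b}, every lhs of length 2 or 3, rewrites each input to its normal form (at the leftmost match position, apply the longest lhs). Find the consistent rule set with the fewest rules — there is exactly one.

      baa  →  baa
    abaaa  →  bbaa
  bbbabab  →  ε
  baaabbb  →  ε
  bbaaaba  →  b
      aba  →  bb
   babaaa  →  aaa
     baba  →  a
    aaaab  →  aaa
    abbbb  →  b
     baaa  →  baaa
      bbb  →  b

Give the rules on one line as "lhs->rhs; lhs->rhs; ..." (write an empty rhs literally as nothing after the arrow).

ab->; aba->bb; bab->; bbb->b

  | baa
  | abaaa => bbaa
  | bbbabab => babab => ab => ε
  | baaabbb => baabb => bab => ε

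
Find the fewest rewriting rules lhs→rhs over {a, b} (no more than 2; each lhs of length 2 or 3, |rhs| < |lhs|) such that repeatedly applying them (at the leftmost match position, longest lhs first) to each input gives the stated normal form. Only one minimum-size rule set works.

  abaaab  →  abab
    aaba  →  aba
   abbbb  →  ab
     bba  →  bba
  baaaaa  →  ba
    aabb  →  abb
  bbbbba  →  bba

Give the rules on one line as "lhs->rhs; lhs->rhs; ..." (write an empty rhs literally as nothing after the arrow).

  | abaaab => abaab => abab
  | aaba => aba
  | abbbb => ab
  | bba

aa->a; bbb->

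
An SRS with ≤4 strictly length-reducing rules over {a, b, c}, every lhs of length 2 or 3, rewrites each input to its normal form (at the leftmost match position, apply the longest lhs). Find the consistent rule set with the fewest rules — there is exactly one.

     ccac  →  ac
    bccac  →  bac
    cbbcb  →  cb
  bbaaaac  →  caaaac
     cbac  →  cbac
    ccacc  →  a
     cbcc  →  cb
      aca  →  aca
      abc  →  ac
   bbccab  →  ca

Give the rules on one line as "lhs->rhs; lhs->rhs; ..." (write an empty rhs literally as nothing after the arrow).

ab->a; bb->c; cc->

  | ccac => ac
  | bccac => bac
  | cbbcb => cccb => cb
  | bbaaaac => caaaac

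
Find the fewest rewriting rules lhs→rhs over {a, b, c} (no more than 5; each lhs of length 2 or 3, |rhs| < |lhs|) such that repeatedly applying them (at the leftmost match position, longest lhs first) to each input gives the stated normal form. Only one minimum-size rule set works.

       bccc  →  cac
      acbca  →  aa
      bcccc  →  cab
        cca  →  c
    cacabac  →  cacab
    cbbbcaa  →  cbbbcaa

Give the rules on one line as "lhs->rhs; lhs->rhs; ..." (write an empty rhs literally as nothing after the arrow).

  | bccc => cac
  | acbca => aa
  | bcccc => cacc => cab
  | cca => ba => c

ba->c; bcc->ca; cbc->; cc->b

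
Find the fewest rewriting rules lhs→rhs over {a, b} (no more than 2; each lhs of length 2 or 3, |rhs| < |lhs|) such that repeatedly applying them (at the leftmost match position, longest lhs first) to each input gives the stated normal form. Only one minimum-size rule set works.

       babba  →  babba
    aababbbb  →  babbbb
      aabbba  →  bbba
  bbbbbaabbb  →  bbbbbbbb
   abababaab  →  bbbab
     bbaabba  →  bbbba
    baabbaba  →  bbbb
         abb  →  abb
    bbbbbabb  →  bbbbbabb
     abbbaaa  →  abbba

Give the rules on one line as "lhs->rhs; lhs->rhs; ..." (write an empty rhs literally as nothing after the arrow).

aa->; aba->b

  | babba
  | aababbbb => babbbb
  | aabbba => bbba
  | bbbbbaabbb => bbbbbbbb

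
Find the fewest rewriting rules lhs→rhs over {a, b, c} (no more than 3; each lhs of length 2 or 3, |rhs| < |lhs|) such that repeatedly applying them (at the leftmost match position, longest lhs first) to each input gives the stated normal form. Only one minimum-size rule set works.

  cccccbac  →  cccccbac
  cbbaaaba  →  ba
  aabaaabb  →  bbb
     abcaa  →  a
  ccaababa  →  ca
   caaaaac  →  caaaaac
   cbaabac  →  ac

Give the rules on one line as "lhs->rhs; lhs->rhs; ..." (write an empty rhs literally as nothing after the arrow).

ab->b; bca->; cbb->

  | cccccbac
  | cbbaaaba => aaaba => aaba => aba => ba
  | aabaaabb => abaaabb => baaabb => baabb => babb => bbb
  | abcaa => bcaa => a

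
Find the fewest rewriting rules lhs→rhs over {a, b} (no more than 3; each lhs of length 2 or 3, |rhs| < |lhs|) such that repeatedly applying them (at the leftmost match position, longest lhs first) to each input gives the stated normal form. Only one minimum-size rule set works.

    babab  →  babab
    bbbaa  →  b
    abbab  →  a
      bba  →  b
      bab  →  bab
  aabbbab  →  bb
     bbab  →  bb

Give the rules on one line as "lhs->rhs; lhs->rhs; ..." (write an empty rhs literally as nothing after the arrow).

  | babab
  | bbbaa => bba => b
  | abbab => aaab => a
  | bba => b

aab->; abb->aa; bba->b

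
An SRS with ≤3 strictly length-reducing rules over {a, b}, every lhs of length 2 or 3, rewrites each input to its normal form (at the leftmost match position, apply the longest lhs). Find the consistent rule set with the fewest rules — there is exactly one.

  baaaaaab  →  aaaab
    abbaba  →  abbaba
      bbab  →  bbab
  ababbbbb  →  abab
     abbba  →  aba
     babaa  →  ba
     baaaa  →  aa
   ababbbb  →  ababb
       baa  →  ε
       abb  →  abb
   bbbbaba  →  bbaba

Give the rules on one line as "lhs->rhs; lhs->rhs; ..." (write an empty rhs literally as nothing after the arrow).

  | baaaaaab => aaaab
  | abbaba
  | bbab
  | ababbbbb => ababbb => abab

baa->; bbb->b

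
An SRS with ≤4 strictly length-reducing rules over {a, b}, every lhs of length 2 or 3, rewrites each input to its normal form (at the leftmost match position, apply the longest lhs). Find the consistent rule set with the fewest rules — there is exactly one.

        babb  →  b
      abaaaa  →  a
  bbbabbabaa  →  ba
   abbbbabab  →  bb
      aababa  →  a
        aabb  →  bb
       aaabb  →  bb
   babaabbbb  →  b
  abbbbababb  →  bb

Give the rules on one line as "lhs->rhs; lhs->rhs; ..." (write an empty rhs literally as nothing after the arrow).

  | babb => bbb => b
  | abaaaa => aaaa => aaa => aa => a
  | bbbabbabaa => babbabaa => bbbabaa => babaa => baa => ba
  | abbbbabab => bbbbabab => bbabab => bbab => bb

aa->a; ab->; abb->bb; bbb->b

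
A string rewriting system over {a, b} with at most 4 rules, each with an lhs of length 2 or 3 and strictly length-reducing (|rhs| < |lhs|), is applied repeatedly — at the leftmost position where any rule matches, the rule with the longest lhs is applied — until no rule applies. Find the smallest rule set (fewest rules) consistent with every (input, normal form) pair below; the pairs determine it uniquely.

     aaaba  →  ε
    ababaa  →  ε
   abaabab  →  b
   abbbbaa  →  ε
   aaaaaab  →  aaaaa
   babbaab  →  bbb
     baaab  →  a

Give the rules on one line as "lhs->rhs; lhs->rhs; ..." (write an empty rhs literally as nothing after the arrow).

  | aaaba => aabb => ab => ε
  | ababaa => bbbaa => baba => ba => ε
  | abaabab => bbabab => abbab => bab => b
  | abbbbaa => bbbaa => baba => ba => ε

ab->; aba->bb; ba->; bba->ab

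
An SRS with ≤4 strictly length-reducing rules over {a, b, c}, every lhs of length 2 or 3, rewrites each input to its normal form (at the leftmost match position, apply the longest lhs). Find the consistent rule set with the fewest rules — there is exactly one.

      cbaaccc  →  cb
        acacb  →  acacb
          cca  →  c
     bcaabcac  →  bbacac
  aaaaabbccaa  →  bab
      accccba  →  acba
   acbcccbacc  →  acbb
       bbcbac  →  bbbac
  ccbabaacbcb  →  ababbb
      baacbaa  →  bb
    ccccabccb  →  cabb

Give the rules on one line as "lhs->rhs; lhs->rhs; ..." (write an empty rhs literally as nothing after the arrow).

  | cbaaccc => cbcccc => cbccc => cbcc => cbc => cb
  | acacb
  | cca => aa => c
  | bcaabcac => baabcac => bbacac

aa->c; aab->ba; bc->b; cc->a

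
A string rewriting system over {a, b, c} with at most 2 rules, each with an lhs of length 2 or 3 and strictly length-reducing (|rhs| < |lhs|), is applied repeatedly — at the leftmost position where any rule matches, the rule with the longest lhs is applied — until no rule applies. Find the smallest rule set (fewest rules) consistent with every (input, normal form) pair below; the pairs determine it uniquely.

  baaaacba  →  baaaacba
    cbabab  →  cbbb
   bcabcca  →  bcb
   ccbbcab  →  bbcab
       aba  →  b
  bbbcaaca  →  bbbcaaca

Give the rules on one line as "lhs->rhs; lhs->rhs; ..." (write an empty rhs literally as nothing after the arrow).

aba->b; cc->

  | baaaacba
  | cbabab => cbbb
  | bcabcca => bcaba => bcb
  | ccbbcab => bbcab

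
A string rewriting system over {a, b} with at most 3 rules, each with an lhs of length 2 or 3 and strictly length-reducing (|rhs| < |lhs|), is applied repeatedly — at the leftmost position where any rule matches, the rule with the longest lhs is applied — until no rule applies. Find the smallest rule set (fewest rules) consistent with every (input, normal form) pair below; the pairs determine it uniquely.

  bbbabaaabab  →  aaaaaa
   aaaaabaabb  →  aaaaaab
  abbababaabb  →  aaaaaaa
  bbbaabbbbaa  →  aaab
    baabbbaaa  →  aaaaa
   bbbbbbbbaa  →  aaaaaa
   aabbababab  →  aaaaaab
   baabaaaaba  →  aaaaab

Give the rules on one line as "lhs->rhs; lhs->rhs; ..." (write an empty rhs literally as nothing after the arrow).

ba->b; bb->a

  | bbbabaaabab => ababaaabab => abbaaabab => aaaaabab => aaaaabb => aaaaaa
  | aaaaabaabb => aaaaababb => aaaaabbb => aaaaaab
  | abbababaabb => aaababaabb => aaabbaabb => aaaaaabb => aaaaaaa
  | bbbaabbbbaa => abaabbbbaa => ababbbbaa => abbbbbaa => aabbbaa => aaabaa => aaaba => aaab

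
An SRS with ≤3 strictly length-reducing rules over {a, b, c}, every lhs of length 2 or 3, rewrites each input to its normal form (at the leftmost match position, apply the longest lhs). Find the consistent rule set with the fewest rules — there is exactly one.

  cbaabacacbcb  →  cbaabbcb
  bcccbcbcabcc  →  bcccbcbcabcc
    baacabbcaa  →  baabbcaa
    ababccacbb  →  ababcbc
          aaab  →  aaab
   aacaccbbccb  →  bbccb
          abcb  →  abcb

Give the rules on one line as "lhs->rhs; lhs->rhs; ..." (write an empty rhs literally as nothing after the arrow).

  | cbaabacacbcb => cbaabacbcb => cbaabbcb
  | bcccbcbcabcc
  | baacabbcaa => baabbcaa
  | ababccacbb => ababccbb => ababcbc

ac->; cbb->bc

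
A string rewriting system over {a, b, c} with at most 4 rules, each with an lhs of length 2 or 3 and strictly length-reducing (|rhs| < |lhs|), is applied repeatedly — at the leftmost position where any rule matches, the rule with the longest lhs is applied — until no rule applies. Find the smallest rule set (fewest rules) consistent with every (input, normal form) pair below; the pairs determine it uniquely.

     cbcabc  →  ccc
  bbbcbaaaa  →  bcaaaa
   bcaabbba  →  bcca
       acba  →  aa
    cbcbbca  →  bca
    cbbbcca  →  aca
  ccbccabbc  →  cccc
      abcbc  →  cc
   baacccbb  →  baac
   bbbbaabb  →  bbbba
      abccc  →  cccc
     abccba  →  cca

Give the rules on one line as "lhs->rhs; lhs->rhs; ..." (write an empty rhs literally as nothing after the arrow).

  | cbcabc => cabc => ccc
  | bbbcbaaaa => babaaaa => bcaaaa
  | bcaabbba => bcacbba => bcaba => bcca
  | acba => aa

ab->c; bbc->a; cb->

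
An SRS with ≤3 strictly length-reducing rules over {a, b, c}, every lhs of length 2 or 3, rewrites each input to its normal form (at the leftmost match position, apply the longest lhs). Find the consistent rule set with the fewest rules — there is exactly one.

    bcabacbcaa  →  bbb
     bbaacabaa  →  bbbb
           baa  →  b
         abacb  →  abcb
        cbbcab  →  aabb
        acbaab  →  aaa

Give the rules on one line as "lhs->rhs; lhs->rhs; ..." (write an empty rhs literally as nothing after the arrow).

ba->b; ca->b; cbb->aa

  | bcabacbcaa => bbbacbcaa => bbbcbcaa => bbbcbba => bbbaaa => bbbaa => bbba => bbb
  | bbaacabaa => bbacabaa => bbcabaa => bbbbaa => bbbba => bbbb
  | baa => ba => b
  | abacb => abcb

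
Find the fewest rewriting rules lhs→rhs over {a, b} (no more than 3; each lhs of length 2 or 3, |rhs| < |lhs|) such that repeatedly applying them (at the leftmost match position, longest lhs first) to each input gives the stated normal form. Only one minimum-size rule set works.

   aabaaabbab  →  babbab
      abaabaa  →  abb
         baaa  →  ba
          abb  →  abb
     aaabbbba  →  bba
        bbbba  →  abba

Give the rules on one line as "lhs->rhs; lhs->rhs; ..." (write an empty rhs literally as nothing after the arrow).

  | aabaaabbab => baaabbab => babbab
  | abaabaa => abbaa => abb
  | baaa => ba
  | abb

aa->; bbb->ab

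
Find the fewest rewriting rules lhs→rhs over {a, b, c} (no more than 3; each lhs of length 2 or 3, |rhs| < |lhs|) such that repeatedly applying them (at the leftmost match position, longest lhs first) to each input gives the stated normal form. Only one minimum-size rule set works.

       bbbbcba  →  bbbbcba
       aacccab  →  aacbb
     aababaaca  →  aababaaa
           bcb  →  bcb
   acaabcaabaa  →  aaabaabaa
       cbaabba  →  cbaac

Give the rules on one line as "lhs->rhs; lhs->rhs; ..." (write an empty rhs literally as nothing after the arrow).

  | bbbbcba
  | aacccab => aacbb
  | aababaaca => aababaaa
  | bcb

bba->c; ca->a; cca->b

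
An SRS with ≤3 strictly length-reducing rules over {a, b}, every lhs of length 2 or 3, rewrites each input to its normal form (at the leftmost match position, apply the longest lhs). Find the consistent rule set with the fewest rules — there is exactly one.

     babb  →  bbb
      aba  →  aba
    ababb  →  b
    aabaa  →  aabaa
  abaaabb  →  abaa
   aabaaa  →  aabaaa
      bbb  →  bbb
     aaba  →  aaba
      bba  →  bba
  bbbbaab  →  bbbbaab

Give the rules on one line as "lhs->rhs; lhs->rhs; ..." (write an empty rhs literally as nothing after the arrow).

abb->; bab->bb

  | babb => bbb
  | aba
  | ababb => abbb => b
  | aabaa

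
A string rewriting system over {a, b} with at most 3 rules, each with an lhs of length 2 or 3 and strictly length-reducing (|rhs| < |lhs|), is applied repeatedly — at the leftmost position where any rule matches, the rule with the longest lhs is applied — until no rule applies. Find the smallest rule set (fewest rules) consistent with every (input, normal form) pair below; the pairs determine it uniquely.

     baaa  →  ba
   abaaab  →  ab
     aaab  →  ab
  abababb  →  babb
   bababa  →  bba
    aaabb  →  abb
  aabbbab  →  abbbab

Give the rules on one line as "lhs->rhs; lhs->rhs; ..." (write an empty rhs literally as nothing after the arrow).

  | baaa => baa => ba
  | abaaab => aab => ab
  | aaab => aab => ab
  | abababb => babb

aa->a; aba->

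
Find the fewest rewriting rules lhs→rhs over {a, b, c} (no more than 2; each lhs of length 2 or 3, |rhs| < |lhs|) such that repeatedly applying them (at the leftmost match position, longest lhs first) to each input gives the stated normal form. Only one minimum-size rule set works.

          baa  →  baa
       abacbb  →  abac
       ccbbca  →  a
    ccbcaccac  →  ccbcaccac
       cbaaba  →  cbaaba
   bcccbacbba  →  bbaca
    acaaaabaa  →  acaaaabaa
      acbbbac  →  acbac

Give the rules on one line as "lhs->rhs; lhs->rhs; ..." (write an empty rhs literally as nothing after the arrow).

  | baa
  | abacbb => abac
  | ccbbca => ccca => a
  | ccbcaccac

cbb->c; ccc->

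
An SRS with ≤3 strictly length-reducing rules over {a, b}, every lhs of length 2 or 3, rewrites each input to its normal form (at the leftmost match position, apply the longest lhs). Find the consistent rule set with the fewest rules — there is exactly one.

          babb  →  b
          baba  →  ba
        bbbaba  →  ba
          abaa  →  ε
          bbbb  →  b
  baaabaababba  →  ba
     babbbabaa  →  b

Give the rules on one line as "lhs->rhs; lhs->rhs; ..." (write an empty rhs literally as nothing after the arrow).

aa->; ab->; bb->b

  | babb => bb => b
  | baba => ba
  | bbbaba => bbaba => baba => ba
  | abaa => aa => ε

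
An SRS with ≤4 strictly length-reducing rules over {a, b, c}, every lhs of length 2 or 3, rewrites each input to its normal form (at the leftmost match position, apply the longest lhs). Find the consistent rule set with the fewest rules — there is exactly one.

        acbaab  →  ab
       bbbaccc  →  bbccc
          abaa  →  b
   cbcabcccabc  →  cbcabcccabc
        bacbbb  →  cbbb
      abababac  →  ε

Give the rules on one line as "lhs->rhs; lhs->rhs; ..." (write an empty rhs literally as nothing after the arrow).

  | acbaab => baab => ab
  | bbbaccc => bbccc
  | abaa => aa => b
  | cbcabcccabc

aa->b; ac->; ba->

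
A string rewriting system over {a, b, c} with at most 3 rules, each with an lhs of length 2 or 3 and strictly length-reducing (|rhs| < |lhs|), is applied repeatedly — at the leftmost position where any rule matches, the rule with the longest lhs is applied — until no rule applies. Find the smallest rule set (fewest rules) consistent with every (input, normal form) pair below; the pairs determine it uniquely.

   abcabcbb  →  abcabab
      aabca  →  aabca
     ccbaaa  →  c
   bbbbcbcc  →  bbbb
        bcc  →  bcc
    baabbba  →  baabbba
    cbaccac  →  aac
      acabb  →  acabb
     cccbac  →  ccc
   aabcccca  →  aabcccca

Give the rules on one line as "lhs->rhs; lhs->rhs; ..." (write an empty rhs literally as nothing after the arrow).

acc->; caa->c; cb->a

  | abcabcbb => abcabab
  | aabca
  | ccbaaa => caaaa => caa => c
  | bbbbcbcc => bbbbacc => bbbb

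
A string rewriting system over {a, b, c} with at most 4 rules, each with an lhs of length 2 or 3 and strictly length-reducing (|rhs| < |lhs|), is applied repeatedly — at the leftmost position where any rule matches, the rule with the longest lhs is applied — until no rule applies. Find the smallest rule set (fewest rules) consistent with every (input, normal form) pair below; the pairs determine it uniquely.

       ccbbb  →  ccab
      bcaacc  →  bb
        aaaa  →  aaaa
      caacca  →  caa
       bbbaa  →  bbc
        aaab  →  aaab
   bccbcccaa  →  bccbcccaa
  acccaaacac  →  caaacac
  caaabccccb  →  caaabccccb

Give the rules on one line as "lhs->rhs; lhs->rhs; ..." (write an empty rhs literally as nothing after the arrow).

  | ccbbb => ccab
  | bcaacc => bbacc => bb
  | aaaa
  | caacca => caa

acc->; baa->c; bca->bb; cbb->ca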